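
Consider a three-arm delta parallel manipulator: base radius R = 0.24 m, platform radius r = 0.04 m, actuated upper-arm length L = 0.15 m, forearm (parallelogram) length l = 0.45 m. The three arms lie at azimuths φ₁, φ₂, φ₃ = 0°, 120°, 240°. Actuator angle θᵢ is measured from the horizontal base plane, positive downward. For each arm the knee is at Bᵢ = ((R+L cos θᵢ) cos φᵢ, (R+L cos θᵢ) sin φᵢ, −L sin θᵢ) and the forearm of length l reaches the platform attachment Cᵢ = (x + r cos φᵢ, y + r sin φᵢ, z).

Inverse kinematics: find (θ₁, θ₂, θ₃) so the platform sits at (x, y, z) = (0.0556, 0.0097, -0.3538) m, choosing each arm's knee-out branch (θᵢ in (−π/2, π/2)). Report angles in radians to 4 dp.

θ₁ = 0.0875, θ₂ = 0.5240, θ₃ = 0.6109

arm 1 (φ=0.0°): x'=0.0556, y'=0.0097
  A=0.1444, B=-0.3538, C=(l²−L²−A²−y'²−z²)/(2L)=0.1129
  √(A²+B²)=0.3821;  θ1 = -1.1833+1.2708 ≈ 0.0875
φ2=120.0° → target in arm frame (-0.0194, -0.0530)
  e−x'=0.2194;  (l²−L²−(e−x')²−y'²−z²)/2L = 0.0129
  √(A²+B²)=0.4163;  θ2 = -1.0157+1.5397 ≈ 0.5240
rotate P by −φ3: (-0.0362, 0.0433, -0.3538)
  A cos θ + B sin θ = C:  0.2362·cos θ + -0.3538·sin θ = -0.0095
  θ3 = atan2(B,A) + arccos(C/0.4254) = 0.6109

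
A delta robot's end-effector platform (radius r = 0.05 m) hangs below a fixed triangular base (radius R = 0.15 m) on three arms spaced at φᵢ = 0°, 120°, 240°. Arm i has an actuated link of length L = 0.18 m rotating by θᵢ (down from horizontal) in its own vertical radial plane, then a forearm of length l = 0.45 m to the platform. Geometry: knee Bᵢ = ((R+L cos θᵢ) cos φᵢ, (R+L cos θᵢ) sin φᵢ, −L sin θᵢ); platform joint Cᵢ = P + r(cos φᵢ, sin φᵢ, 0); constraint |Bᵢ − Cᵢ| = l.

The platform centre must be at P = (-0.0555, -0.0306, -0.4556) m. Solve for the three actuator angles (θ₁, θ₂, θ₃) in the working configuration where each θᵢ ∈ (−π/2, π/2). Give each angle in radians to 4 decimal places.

θ₁ = 0.6984, θ₂ = 0.5237, θ₃ = 0.3492

arm 1 (φ=0.0°): x'=-0.0555, y'=-0.0306
  A cos θ + B sin θ = C:  0.1555·cos θ + -0.4556·sin θ = -0.1739
  γ=atan2(-0.4556,0.1555)=-1.2419;  ψ=arccos(-0.3611)=1.9403;  θ1=γ+ψ≈0.6984
arm 2 (φ=120.0°): x'=0.0012, y'=0.0634
  e−x'=0.0988;  (l²−L²−(e−x')²−y'²−z²)/2L = -0.1423
  γ=atan2(-0.4556,0.0988)=-1.3574;  ψ=arccos(-0.3053)=1.8811;  θ2=γ+ψ≈0.5237
φ3=240.0° → target in arm frame (0.0543, -0.0328)
  e−x'=0.0457;  (l²−L²−(e−x')²−y'²−z²)/2L = -0.1129
  √(A²+B²)=0.4579;  θ3 = -1.4707+1.8199 ≈ 0.3492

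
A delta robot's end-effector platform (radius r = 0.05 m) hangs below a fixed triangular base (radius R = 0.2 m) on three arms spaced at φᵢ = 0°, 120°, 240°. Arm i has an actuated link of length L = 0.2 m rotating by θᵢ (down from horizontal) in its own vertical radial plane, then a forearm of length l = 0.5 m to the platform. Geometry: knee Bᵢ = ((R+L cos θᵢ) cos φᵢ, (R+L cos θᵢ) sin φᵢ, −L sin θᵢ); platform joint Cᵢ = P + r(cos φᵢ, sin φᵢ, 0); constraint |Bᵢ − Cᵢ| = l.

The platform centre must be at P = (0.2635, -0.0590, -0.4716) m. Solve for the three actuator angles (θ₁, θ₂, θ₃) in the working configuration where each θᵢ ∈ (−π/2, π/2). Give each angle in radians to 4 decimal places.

θ₁ = -0.0874, θ₂ = 1.3964, θ₃ = 1.1347

φ1=0.0° → target in arm frame (0.2635, -0.0590)
  e−x'=-0.1135;  (l²−L²−(e−x')²−y'²−z²)/2L = -0.0719
  γ=atan2(-0.4716,-0.1135)=-1.8070;  ψ=arccos(-0.1483)=1.7196;  θ1=γ+ψ≈-0.0874
φ2=120.0° → target in arm frame (-0.1828, -0.1987)
  e−x'=0.3328;  (l²−L²−(e−x')²−y'²−z²)/2L = -0.4067
  θ2 = atan2(B,A) + arccos(C/0.5772) = 1.3964
arm 3 (φ=240.0°): x'=-0.0807, y'=0.2577
  e−x'=0.2307;  (l²−L²−(e−x')²−y'²−z²)/2L = -0.3300
  √(A²+B²)=0.5250;  θ3 = -1.1159+2.2506 ≈ 1.1347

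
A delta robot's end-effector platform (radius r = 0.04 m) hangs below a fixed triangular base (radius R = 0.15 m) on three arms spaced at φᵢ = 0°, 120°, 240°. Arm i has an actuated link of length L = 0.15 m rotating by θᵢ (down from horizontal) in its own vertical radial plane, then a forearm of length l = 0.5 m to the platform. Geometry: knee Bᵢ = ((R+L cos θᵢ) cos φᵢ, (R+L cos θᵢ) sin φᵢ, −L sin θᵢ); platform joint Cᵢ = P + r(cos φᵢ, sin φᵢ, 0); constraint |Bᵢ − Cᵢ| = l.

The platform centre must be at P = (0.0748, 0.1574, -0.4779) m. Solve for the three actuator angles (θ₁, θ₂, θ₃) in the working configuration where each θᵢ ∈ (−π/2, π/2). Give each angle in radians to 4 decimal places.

arm 1 (φ=0.0°): x'=0.0748, y'=0.1574
  A=0.0352, B=-0.4779, C=(l²−L²−A²−y'²−z²)/(2L)=-0.0897
  √(A²+B²)=0.4792;  θ1 = -1.4973+1.7590 ≈ 0.2618
arm 2 (φ=120.0°): x'=0.0989, y'=-0.1435
  A=0.0111, B=-0.4779, C=(l²−L²−A²−y'²−z²)/(2L)=-0.0720
  γ=atan2(-0.4779,0.0111)=-1.5476;  ψ=arccos(-0.1506)=1.7220;  θ2=γ+ψ≈0.1744
arm 3 (φ=240.0°): x'=-0.1737, y'=-0.0139
  e−x'=0.2837;  (l²−L²−(e−x')²−y'²−z²)/2L = -0.2719
  θ3 = atan2(B,A) + arccos(C/0.5558) = 1.0470

θ₁ = 0.2618, θ₂ = 0.1744, θ₃ = 1.0470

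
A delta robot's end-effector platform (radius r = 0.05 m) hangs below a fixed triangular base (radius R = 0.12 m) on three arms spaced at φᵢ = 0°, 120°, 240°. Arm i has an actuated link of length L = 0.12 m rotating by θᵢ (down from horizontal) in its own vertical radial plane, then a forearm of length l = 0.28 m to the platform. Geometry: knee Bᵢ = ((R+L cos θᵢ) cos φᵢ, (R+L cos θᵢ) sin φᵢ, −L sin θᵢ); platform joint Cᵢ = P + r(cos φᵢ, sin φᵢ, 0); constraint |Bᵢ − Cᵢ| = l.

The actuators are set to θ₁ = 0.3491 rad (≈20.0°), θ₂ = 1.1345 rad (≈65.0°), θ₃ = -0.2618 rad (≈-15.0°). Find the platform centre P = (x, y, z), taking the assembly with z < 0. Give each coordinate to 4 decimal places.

centre 1 = (0.1828·cos0.0°, 0.1828·sin0.0°, -0.0410) = (0.1828, 0.0000, -0.0410)
centre 2 = (0.1207·cos120.0°, 0.1207·sin120.0°, -0.1088) = (-0.0604, 0.1045, -0.1088)
φ3=240.0°: virtual centre (-0.0930, -0.1610, 0.0311), radius l
subtract pairs → two planes through P
plane₁₂: -0.4862x+0.2091y+-0.1354z = -0.0087
det = 0.2719;  x = 0.0100+-0.0495z,  y = -0.0184+0.5326z
sphere 1 gives Az²+Bz+C=0 with A=1.2861, B=0.0796, C=-0.0465;  B²−4AC=0.2456;  roots -0.2236, 0.1617;  negative root z = -0.2236
x = 0.0210, y = -0.1375

(0.0210, -0.1375, -0.2236)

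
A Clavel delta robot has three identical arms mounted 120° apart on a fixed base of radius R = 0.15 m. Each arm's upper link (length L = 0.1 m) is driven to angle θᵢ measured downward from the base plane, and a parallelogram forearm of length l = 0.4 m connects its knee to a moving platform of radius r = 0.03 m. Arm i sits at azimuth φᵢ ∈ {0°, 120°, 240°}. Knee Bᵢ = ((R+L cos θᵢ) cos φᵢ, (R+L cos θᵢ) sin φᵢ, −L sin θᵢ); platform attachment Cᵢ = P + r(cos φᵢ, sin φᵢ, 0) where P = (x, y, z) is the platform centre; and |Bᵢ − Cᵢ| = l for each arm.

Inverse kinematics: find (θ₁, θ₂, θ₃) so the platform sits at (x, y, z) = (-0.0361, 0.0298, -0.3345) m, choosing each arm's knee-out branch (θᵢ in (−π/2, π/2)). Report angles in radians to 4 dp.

θ₁ = 0.2616, θ₂ = -0.2621, θ₃ = 0.0868

rotate P by −φ1: (-0.0361, 0.0298, -0.3345)
  A cos θ + B sin θ = C:  0.1561·cos θ + -0.3345·sin θ = 0.0643
  θ1 = atan2(B,A) + arccos(C/0.3691) = 0.2616
rotate P by −φ2: (0.0439, 0.0164, -0.3345)
  A=0.0761, B=-0.3345, C=(l²−L²−A²−y'²−z²)/(2L)=0.1602
  γ=atan2(-0.3345,0.0761)=-1.3470;  ψ=arccos(0.4670)=1.0849;  θ2=γ+ψ≈-0.2621
rotate P by −φ3: (-0.0078, -0.0462, -0.3345)
  A cos θ + B sin θ = C:  0.1278·cos θ + -0.3345·sin θ = 0.0983
  θ3 = atan2(B,A) + arccos(C/0.3581) = 0.0868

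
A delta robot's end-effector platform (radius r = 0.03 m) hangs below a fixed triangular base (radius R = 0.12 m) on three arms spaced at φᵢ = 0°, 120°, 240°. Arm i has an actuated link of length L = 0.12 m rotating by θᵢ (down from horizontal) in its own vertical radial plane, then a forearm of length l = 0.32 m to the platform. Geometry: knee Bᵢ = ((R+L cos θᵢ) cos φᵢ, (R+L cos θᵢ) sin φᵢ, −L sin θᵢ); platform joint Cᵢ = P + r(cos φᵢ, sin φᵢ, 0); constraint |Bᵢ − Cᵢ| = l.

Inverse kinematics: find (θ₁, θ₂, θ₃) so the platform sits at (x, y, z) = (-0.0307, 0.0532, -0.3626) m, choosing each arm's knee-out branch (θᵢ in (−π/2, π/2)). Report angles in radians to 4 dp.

θ₁ = 1.0471, θ₂ = 0.6108, θ₃ = 1.0472

φ1=0.0° → target in arm frame (-0.0307, 0.0532)
  A=0.1207, B=-0.3626, C=(l²−L²−A²−y'²−z²)/(2L)=-0.2537
  √(A²+B²)=0.3822;  θ1 = -1.2495+2.2966 ≈ 1.0471
arm 2 (φ=120.0°): x'=0.0614, y'=0.0000
  A cos θ + B sin θ = C:  0.0286·cos θ + -0.3626·sin θ = -0.1846
  √(A²+B²)=0.3637;  θ2 = -1.4921+2.1030 ≈ 0.6108
arm 3 (φ=240.0°): x'=-0.0307, y'=-0.0532
  A=0.1207, B=-0.3626, C=(l²−L²−A²−y'²−z²)/(2L)=-0.2537
  θ3 = atan2(B,A) + arccos(C/0.3822) = 1.0472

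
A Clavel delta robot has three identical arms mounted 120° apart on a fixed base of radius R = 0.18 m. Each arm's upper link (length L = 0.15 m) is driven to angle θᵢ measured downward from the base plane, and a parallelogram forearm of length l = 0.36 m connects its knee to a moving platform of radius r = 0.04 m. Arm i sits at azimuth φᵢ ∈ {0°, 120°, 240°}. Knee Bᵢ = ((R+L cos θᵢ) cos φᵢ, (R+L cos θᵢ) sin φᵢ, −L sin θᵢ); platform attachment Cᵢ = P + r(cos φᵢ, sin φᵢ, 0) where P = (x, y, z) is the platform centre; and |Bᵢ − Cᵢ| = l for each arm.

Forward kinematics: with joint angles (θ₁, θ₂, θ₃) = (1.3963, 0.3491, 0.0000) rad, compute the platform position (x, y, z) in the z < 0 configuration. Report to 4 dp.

(-0.1659, -0.0305, -0.2837)

arm 1 at φ=0.0°: (R−r)+L cos θ1 = 0.1660;  centre 1 = (0.1660, 0.0000, -0.1477)
centre 2 = (0.2810·cos120.0°, 0.2810·sin120.0°, -0.0513) = (-0.1405, 0.2433, -0.0513)
centre 3 = (0.2900·cos240.0°, 0.2900·sin240.0°, 0.0000) = (-0.1450, -0.2511, 0.0000)
|centre ₂|²−|centre ₁|² = 0.0322;  |centre ₃|²−|centre ₁|² = 0.0347
[-0.6130 0.4866 0.1928]·P = 0.0322;  [-0.6221 -0.5023 0.2954]·P = 0.0347
Cramer: x(z) = -0.0541+0.3941z;  y(z) = -0.0021+0.1002z
into |P−centre ₁|² = l²: 1.1653z² + 0.1215z + -0.0593 = 0;  Δ = 0.2912;  z = -0.2837 or 0.1794 → z<0 root = -0.2837
x = -0.1659, y = -0.0305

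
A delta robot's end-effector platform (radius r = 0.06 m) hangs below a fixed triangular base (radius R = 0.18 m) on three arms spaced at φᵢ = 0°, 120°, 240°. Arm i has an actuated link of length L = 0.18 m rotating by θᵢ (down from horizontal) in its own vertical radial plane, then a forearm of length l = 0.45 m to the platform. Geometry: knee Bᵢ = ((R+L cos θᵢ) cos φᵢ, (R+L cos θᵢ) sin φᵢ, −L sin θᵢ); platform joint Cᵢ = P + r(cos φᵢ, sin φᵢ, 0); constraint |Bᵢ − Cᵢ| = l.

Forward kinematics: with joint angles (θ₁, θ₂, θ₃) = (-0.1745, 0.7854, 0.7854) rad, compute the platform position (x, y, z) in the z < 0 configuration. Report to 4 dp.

arm 1 at φ=0.0°: ρ1 = 0.2973;  S1 = (0.2973, 0.0000, 0.0313)
S2 = (0.2473·cos120.0°, 0.2473·sin120.0°, -0.1273) = (-0.1236, 0.2141, -0.1273)
S3 = (0.2473·cos240.0°, 0.2473·sin240.0°, -0.1273) = (-0.1236, -0.2141, -0.1273)
subtract pairs → two planes through P
[-0.8418 0.4283 -0.3171]·P = -0.0120;  [-0.8418 -0.4283 -0.3171]·P = -0.0120
Cramer: x(z) = 0.0143-0.3766z;  y(z) = 0.0000+0.0000z
quadratic in z: (1.1419)z²+(0.1507)z+(-0.1214)=0, √Δ=0.7598 → z ∈ {-0.3987, 0.2667}; z = -0.3987 (taking z<0)
x = 0.1644, y = 0.0000

(0.1644, 0.0000, -0.3987)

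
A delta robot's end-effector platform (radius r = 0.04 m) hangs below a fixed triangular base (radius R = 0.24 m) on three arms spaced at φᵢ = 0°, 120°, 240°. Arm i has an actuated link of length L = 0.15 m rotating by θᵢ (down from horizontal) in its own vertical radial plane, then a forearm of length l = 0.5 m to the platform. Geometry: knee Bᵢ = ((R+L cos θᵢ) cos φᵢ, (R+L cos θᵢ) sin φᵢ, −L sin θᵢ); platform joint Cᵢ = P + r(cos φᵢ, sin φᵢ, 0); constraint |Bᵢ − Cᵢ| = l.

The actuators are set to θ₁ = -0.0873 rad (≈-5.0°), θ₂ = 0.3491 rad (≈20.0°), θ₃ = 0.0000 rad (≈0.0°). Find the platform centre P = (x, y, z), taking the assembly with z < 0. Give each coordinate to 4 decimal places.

(0.0292, -0.0349, -0.3693)

O1 = (0.3494·cos0.0°, 0.3494·sin0.0°, 0.0131) = (0.3494, 0.0000, 0.0131)
O2 = (0.3410·cos120.0°, 0.3410·sin120.0°, -0.0513) = (-0.1705, 0.2953, -0.0513)
φ3=240.0°: virtual centre (-0.1750, -0.3031, 0.0000), radius l
|O₂|²−|O₁|² = -0.0034;  |O₃|²−|O₁|² = 0.0002
linear system: -1.0398x+0.5905y = -0.0034−-0.1288z; -1.0489x+-0.6062y = 0.0002−-0.0262z
det = 1.2498;  x = 0.0015+-0.0748z,  y = -0.0030+0.0863z
sphere 1 gives Az²+Bz+C=0 with A=1.0130, B=0.0254, C=-0.1288;  B²−4AC=0.5225;  roots -0.3693, 0.3442;  negative root z = -0.3693
x = 0.0292, y = -0.0349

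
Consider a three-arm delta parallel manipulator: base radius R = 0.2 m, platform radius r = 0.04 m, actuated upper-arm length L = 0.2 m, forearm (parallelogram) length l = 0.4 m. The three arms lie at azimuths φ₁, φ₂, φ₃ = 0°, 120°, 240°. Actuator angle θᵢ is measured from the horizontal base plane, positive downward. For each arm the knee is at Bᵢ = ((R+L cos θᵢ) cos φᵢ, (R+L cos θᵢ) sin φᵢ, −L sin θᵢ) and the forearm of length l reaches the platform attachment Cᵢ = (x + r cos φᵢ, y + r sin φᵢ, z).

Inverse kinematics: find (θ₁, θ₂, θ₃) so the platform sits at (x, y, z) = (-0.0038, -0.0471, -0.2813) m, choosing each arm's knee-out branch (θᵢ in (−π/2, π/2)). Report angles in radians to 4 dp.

θ₁ = 0.4364, θ₂ = 0.6111, θ₃ = 0.1743

arm 1 (φ=0.0°): x'=-0.0038, y'=-0.0471
  A=0.1638, B=-0.2813, C=(l²−L²−A²−y'²−z²)/(2L)=0.0296
  √(A²+B²)=0.3255;  θ1 = -1.0435+1.4799 ≈ 0.4364
arm 2 (φ=120.0°): x'=-0.0389, y'=0.0268
  e−x'=0.1989;  (l²−L²−(e−x')²−y'²−z²)/2L = 0.0015
  γ=atan2(-0.2813,0.1989)=-0.9554;  ψ=arccos(0.0043)=1.5665;  θ2=γ+ψ≈0.6111
arm 3 (φ=240.0°): x'=0.0427, y'=0.0203
  A cos θ + B sin θ = C:  0.1173·cos θ + -0.2813·sin θ = 0.0667
  γ=atan2(-0.2813,0.1173)=-1.1757;  ψ=arccos(0.2190)=1.3500;  θ3=γ+ψ≈0.1743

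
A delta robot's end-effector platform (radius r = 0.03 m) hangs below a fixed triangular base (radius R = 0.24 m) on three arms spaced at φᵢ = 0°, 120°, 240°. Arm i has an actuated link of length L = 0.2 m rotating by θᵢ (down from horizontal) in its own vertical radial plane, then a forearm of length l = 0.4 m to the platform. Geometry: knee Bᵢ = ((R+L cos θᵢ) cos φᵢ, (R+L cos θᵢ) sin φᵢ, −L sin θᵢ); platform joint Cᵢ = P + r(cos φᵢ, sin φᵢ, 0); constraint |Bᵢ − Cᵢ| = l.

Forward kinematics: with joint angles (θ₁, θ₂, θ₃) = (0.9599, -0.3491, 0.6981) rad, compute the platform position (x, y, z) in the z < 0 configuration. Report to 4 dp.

(-0.0693, 0.0650, -0.1865)

S1 = (0.3247·cos0.0°, 0.3247·sin0.0°, -0.1638) = (0.3247, 0.0000, -0.1638)
S2 = (0.3979·cos120.0°, 0.3979·sin120.0°, 0.0684) = (-0.1990, 0.3446, 0.0684)
S3 = (0.3632·cos240.0°, 0.3632·sin240.0°, -0.1286) = (-0.1816, -0.3146, -0.1286)
eliminate P² terms by subtracting sphere 1 from 2 and 3
plane₁₂: -1.0474x+0.6892y+0.4645z = 0.0308
det = 1.3569;  x = -0.0225+0.2512z,  y = 0.0105+-0.2922z
sphere 1 gives Az²+Bz+C=0 with A=1.1485, B=0.1471, C=-0.0125;  B²−4AC=0.0791;  roots -0.1865, 0.0584;  negative root z = -0.1865
x = -0.0693, y = 0.0650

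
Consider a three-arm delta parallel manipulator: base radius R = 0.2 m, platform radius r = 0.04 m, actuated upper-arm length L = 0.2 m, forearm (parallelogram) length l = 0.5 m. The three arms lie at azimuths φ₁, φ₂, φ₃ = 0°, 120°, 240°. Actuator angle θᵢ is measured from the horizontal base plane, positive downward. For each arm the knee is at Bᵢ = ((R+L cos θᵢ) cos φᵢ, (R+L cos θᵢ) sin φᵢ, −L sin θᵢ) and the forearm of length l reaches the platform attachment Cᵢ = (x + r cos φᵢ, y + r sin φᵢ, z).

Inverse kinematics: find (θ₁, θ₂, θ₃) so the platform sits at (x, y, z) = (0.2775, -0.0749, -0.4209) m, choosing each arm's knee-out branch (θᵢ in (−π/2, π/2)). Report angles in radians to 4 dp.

θ₁ = -0.3491, θ₂ = 1.3962, θ₃ = 1.0471

arm 1 (φ=0.0°): x'=0.2775, y'=-0.0749
  e−x'=-0.1175;  (l²−L²−(e−x')²−y'²−z²)/2L = 0.0336
  θ1 = atan2(B,A) + arccos(C/0.4370) = -0.3491
φ2=120.0° → target in arm frame (-0.2036, -0.2029)
  A cos θ + B sin θ = C:  0.3636·cos θ + -0.4209·sin θ = -0.3513
  √(A²+B²)=0.5562;  θ2 = -0.8583+2.2545 ≈ 1.3962
φ3=240.0° → target in arm frame (-0.0739, 0.2778)
  A cos θ + B sin θ = C:  0.2339·cos θ + -0.4209·sin θ = -0.2475
  √(A²+B²)=0.4815;  θ3 = -1.0636+2.1107 ≈ 1.0471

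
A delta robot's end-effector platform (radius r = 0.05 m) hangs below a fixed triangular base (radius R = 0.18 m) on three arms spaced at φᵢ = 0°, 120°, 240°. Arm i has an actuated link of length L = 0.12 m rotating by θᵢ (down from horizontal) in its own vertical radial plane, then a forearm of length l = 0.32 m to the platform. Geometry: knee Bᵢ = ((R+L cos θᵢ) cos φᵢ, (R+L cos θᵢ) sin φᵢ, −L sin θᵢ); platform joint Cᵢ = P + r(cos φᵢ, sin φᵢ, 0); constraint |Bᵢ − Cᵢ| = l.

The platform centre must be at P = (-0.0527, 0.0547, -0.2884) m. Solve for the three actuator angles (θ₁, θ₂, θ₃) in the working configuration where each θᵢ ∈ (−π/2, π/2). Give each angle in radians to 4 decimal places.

arm 1 (φ=0.0°): x'=-0.0527, y'=0.0547
  e−x'=0.1827;  (l²−L²−(e−x')²−y'²−z²)/2L = -0.1314
  √(A²+B²)=0.3414;  θ1 = -1.0061+1.9660 ≈ 0.9599
rotate P by −φ2: (0.0737, 0.0183, -0.2884)
  A=0.0563, B=-0.2884, C=(l²−L²−A²−y'²−z²)/(2L)=0.0055
  γ=atan2(-0.2884,0.0563)=-1.3781;  ψ=arccos(0.0188)=1.5520;  θ2=γ+ψ≈0.1739
φ3=240.0° → target in arm frame (-0.0210, -0.0730)
  e−x'=0.1510;  (l²−L²−(e−x')²−y'²−z²)/2L = -0.0971
  θ3 = atan2(B,A) + arccos(C/0.3255) = 0.7853

θ₁ = 0.9599, θ₂ = 0.1739, θ₃ = 0.7853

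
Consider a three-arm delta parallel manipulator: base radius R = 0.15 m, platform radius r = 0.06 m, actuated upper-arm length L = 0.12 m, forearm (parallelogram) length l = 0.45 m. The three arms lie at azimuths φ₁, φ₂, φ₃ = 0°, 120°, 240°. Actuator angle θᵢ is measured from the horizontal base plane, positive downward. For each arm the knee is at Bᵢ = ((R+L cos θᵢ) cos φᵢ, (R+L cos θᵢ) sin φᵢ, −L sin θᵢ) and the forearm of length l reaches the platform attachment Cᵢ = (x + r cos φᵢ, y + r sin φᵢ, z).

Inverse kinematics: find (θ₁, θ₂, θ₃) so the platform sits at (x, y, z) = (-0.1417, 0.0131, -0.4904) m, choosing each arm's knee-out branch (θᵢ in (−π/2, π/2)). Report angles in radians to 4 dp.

θ₁ = 1.3962, θ₂ = 0.6106, θ₃ = 0.6980

φ1=0.0° → target in arm frame (-0.1417, 0.0131)
  A cos θ + B sin θ = C:  0.2317·cos θ + -0.4904·sin θ = -0.4427
  √(A²+B²)=0.5424;  θ1 = -1.1294+2.5256 ≈ 1.3962
arm 2 (φ=120.0°): x'=0.0822, y'=0.1162
  A=0.0078, B=-0.4904, C=(l²−L²−A²−y'²−z²)/(2L)=-0.2748
  γ=atan2(-0.4904,0.0078)=-1.5549;  ψ=arccos(-0.5603)=2.1655;  θ2=γ+ψ≈0.6106
arm 3 (φ=240.0°): x'=0.0595, y'=-0.1293
  A=0.0305, B=-0.4904, C=(l²−L²−A²−y'²−z²)/(2L)=-0.2918
  √(A²+B²)=0.4913;  θ3 = -1.5087+2.2067 ≈ 0.6980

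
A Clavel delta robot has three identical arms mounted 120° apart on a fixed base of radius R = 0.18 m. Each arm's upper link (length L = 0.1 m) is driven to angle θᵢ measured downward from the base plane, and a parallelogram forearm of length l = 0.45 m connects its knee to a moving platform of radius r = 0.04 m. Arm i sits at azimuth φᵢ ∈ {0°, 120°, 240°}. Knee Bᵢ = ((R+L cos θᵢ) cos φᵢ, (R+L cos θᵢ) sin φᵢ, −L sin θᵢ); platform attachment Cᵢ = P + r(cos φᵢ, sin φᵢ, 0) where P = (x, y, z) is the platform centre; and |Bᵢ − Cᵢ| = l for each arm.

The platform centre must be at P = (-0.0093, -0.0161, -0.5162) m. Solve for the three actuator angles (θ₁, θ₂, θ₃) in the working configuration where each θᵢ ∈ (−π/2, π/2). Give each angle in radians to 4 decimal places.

φ1=0.0° → target in arm frame (-0.0093, -0.0161)
  A cos θ + B sin θ = C:  0.1493·cos θ + -0.5162·sin θ = -0.4826
  √(A²+B²)=0.5374;  θ1 = -1.2893+2.6861 ≈ 1.3968
arm 2 (φ=120.0°): x'=-0.0093, y'=0.0161
  A=0.1493, B=-0.5162, C=(l²−L²−A²−y'²−z²)/(2L)=-0.4826
  γ=atan2(-0.5162,0.1493)=-1.2893;  ψ=arccos(-0.8980)=2.6860;  θ2=γ+ψ≈1.3968
arm 3 (φ=240.0°): x'=0.0186, y'=0.0000
  e−x'=0.1214;  (l²−L²−(e−x')²−y'²−z²)/2L = -0.4435
  θ3 = atan2(B,A) + arccos(C/0.5303) = 1.2216

θ₁ = 1.3968, θ₂ = 1.3968, θ₃ = 1.2216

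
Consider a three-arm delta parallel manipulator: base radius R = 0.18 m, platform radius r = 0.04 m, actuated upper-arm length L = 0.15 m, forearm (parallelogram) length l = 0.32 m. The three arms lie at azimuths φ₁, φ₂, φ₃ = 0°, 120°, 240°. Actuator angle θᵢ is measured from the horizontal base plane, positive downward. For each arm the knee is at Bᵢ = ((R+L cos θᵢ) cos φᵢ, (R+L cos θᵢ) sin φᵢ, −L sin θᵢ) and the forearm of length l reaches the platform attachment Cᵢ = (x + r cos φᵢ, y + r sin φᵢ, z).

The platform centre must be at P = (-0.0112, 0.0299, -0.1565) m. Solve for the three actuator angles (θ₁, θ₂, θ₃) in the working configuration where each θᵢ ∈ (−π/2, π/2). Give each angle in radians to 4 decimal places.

arm 1 (φ=0.0°): x'=-0.0112, y'=0.0299
  A=0.1512, B=-0.1565, C=(l²−L²−A²−y'²−z²)/(2L)=0.1055
  √(A²+B²)=0.2176;  θ1 = -0.8026+1.0646 ≈ 0.2620
rotate P by −φ2: (0.0315, -0.0053, -0.1565)
  A=0.1085, B=-0.1565, C=(l²−L²−A²−y'²−z²)/(2L)=0.1454
  γ=atan2(-0.1565,0.1085)=-0.9646;  ψ=arccos(0.7633)=0.7024;  θ2=γ+ψ≈-0.2621
rotate P by −φ3: (-0.0203, -0.0246, -0.1565)
  e−x'=0.1603;  (l²−L²−(e−x')²−y'²−z²)/2L = 0.0970
  √(A²+B²)=0.2240;  θ3 = -0.7734+1.1229 ≈ 0.3495

θ₁ = 0.2620, θ₂ = -0.2621, θ₃ = 0.3495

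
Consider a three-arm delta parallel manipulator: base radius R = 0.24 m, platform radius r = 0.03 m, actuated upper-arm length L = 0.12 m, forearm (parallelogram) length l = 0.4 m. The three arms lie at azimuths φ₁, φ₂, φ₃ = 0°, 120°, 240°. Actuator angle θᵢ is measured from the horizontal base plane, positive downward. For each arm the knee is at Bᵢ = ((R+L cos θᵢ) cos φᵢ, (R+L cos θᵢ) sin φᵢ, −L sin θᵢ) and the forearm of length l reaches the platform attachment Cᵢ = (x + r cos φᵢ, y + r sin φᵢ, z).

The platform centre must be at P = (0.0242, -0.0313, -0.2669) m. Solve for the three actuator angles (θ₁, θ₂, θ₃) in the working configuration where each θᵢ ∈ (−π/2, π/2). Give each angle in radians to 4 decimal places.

arm 1 (φ=0.0°): x'=0.0242, y'=-0.0313
  A cos θ + B sin θ = C:  0.1858·cos θ + -0.2669·sin θ = 0.1619
  γ=atan2(-0.2669,0.1858)=-0.9627;  ψ=arccos(0.4979)=1.0496;  θ1=γ+ψ≈0.0869
arm 2 (φ=120.0°): x'=-0.0392, y'=-0.0053
  A cos θ + B sin θ = C:  0.2492·cos θ + -0.2669·sin θ = 0.0510
  γ=atan2(-0.2669,0.2492)=-0.8197;  ψ=arccos(0.1396)=1.4308;  θ2=γ+ψ≈0.6111
rotate P by −φ3: (0.0150, 0.0366, -0.2669)
  A cos θ + B sin θ = C:  0.1950·cos θ + -0.2669·sin θ = 0.1458
  √(A²+B²)=0.3305;  θ3 = -0.9398+1.1138 ≈ 0.1740

θ₁ = 0.0869, θ₂ = 0.6111, θ₃ = 0.1740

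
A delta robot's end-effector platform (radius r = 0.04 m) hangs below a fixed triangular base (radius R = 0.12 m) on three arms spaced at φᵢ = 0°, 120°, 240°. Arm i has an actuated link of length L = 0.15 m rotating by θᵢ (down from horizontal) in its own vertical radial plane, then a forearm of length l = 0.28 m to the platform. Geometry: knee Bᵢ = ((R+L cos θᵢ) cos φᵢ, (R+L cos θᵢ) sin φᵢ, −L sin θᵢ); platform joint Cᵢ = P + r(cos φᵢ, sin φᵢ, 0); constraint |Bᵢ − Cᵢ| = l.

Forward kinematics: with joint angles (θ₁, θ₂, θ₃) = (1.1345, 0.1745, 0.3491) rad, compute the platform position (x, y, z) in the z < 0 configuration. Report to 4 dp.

arm 1 at φ=0.0°: (R−r)+L cos θ1 = 0.1434;  S1 = (0.1434, 0.0000, -0.1359)
S2 = (0.2277·cos120.0°, 0.2277·sin120.0°, -0.0260) = (-0.1139, 0.1972, -0.0260)
arm 3 at φ=240.0°: (R−r)+L cos θ3 = 0.2210;  S3 = (-0.1105, -0.1914, -0.0513)
subtract pairs → two planes through P
plane₁₂: -0.5145x+0.3944y+0.2198z = 0.0135
Cramer: x(z) = -0.0253+0.3799z;  y(z) = 0.0012-0.0617z
into |P−S₁|² = l²: 1.1482z² + 0.1436z + -0.0315 = 0;  Δ = 0.1651;  z = -0.2394 or 0.1144 → z<0 root = -0.2394
x = -0.1163, y = 0.0159

(-0.1163, 0.0159, -0.2394)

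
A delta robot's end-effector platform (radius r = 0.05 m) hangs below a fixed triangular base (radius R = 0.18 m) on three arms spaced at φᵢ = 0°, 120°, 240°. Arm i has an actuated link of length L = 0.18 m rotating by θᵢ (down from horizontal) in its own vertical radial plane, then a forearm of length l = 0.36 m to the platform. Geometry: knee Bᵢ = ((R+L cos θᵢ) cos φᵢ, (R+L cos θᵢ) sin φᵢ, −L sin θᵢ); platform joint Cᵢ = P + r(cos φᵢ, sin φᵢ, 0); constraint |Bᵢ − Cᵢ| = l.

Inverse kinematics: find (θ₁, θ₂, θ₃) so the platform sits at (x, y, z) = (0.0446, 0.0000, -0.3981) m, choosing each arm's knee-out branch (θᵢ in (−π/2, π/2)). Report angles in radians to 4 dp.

arm 1 (φ=0.0°): x'=0.0446, y'=0.0000
  e−x'=0.0854;  (l²−L²−(e−x')²−y'²−z²)/2L = -0.1905
  θ1 = atan2(B,A) + arccos(C/0.4072) = 0.6982
φ2=120.0° → target in arm frame (-0.0223, -0.0386)
  A cos θ + B sin θ = C:  0.1523·cos θ + -0.3981·sin θ = -0.2388
  θ2 = atan2(B,A) + arccos(C/0.4262) = 0.9601
φ3=240.0° → target in arm frame (-0.0223, 0.0386)
  e−x'=0.1523;  (l²−L²−(e−x')²−y'²−z²)/2L = -0.2388
  γ=atan2(-0.3981,0.1523)=-1.2054;  ψ=arccos(-0.5603)=2.1655;  θ3=γ+ψ≈0.9601

θ₁ = 0.6982, θ₂ = 0.9601, θ₃ = 0.9601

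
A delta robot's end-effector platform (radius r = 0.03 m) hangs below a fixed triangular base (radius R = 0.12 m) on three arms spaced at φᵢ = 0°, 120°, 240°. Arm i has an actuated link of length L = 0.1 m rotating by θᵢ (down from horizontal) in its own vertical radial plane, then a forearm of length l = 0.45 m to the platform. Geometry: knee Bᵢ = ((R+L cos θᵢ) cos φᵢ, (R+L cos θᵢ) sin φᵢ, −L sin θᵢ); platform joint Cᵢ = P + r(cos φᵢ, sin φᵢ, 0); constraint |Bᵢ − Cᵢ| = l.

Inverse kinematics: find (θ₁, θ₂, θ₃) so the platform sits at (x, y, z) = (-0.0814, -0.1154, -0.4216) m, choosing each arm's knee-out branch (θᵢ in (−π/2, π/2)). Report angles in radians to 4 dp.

φ1=0.0° → target in arm frame (-0.0814, -0.1154)
  A=0.1714, B=-0.4216, C=(l²−L²−A²−y'²−z²)/(2L)=-0.1397
  γ=atan2(-0.4216,0.1714)=-1.1847;  ψ=arccos(-0.3070)=1.8828;  θ1=γ+ψ≈0.6982
φ2=120.0° → target in arm frame (-0.0592, 0.1282)
  e−x'=0.1492;  (l²−L²−(e−x')²−y'²−z²)/2L = -0.1198
  θ2 = atan2(B,A) + arccos(C/0.4472) = 0.6113
φ3=240.0° → target in arm frame (0.1406, -0.0128)
  A=-0.0506, B=-0.4216, C=(l²−L²−A²−y'²−z²)/(2L)=0.0601
  γ=atan2(-0.4216,-0.0506)=-1.6903;  ψ=arccos(0.1416)=1.4287;  θ3=γ+ψ≈-0.2616

θ₁ = 0.6982, θ₂ = 0.6113, θ₃ = -0.2616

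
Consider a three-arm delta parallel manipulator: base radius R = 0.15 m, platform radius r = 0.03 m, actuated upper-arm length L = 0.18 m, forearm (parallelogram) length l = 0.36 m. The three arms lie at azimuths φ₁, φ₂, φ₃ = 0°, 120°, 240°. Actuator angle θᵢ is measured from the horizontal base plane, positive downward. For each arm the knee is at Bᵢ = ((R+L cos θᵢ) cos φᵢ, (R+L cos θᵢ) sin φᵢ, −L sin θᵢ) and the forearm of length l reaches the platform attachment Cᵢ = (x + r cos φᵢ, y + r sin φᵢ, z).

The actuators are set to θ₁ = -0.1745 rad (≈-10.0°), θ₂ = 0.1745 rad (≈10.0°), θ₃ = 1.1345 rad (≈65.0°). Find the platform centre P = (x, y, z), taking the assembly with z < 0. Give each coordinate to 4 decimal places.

(0.1023, 0.1171, -0.2478)

φ1=0.0°: virtual centre (0.2973, 0.0000, 0.0313), radius l
φ2=120.0°: virtual centre (-0.1486, 0.2574, -0.0313), radius l
centre 3 = (0.1961·cos240.0°, 0.1961·sin240.0°, -0.1631) = (-0.0980, -0.1698, -0.1631)
subtract pairs → two planes through P
plane₁₂: -0.8918x+0.5149y+-0.1250z = 0.0000
det = 0.7099;  x = 0.0176+-0.3418z,  y = 0.0305+-0.3492z
into |P−centre ₁|² = l²: 1.2387z² + 0.1073z + -0.0495 = 0;  Δ = 0.2567;  z = -0.2478 or 0.1612 → z<0 root = -0.2478
x = 0.1023, y = 0.1171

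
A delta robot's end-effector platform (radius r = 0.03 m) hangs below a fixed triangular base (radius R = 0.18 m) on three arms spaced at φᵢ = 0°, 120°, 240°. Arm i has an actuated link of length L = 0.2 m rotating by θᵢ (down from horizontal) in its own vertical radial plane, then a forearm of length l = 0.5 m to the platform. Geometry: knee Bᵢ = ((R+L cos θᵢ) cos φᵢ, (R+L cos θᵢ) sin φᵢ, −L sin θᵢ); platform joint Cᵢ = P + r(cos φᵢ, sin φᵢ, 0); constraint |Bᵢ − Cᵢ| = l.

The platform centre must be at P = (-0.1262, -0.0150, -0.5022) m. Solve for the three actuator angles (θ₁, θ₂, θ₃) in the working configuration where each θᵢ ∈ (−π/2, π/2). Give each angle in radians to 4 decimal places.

θ₁ = 1.0471, θ₂ = 0.5235, θ₃ = 0.4360

arm 1 (φ=0.0°): x'=-0.1262, y'=-0.0150
  e−x'=0.2762;  (l²−L²−(e−x')²−y'²−z²)/2L = -0.2968
  √(A²+B²)=0.5731;  θ1 = -1.0680+2.1151 ≈ 1.0471
rotate P by −φ2: (0.0501, 0.1168, -0.5022)
  A cos θ + B sin θ = C:  0.0999·cos θ + -0.5022·sin θ = -0.1646
  √(A²+B²)=0.5120;  θ2 = -1.3745+1.8980 ≈ 0.5235
rotate P by −φ3: (0.0761, -0.1018, -0.5022)
  A cos θ + B sin θ = C:  0.0739·cos θ + -0.5022·sin θ = -0.1451
  γ=atan2(-0.5022,0.0739)=-1.4247;  ψ=arccos(-0.2858)=1.8606;  θ3=γ+ψ≈0.4360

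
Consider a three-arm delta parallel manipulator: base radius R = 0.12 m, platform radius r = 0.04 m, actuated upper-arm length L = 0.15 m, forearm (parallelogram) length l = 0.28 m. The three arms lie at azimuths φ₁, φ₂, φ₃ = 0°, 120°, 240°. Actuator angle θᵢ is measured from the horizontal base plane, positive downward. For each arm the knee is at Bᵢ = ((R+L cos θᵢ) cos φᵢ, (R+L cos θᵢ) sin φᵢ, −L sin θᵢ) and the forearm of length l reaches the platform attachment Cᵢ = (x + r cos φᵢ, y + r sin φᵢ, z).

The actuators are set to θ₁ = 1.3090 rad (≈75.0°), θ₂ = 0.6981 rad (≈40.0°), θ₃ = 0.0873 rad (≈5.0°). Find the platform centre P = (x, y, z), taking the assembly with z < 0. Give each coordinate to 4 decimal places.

φ1=0.0°: virtual centre (0.1188, 0.0000, -0.1449), radius l
S2 = (0.1949·cos120.0°, 0.1949·sin120.0°, -0.0964) = (-0.0975, 0.1688, -0.0964)
arm 3 at φ=240.0°: e+L cos θ3 = 0.2294;  S3 = (-0.1147, -0.1987, -0.0131)
subtract pairs → two planes through P
plane₁₂: -0.4326x+0.3376y+0.0969z = 0.0122
det = 0.3296;  x = -0.0328+0.3869z,  y = -0.0060+0.2086z
quadratic in z: (1.1932)z²+(0.1699)z+(-0.0344)=0, √Δ=0.4393 → z ∈ {-0.2553, 0.1129}; z = -0.2553 (taking z<0)
x = -0.1316, y = -0.0592

(-0.1316, -0.0592, -0.2553)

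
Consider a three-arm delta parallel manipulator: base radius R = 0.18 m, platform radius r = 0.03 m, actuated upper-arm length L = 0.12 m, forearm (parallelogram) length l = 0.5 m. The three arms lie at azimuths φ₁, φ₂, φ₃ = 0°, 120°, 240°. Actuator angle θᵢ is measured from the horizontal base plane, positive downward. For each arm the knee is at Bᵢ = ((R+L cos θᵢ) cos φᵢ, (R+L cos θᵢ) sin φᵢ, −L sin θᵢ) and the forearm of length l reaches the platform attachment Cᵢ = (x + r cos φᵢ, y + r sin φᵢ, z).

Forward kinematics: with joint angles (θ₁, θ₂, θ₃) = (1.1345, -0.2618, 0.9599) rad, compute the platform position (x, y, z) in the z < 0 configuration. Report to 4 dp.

O1 = (0.2007·cos0.0°, 0.2007·sin0.0°, -0.1088) = (0.2007, 0.0000, -0.1088)
arm 2 at φ=120.0°: ρ2 = 0.2659;  O2 = (-0.1330, 0.2303, 0.0311)
arm 3 at φ=240.0°: ρ3 = 0.2188;  O3 = (-0.1094, -0.1895, -0.0983)
|O₂|²−|O₁|² = 0.0196;  |O₃|²−|O₁|² = 0.0054
linear system: -0.6673x+0.4606y = 0.0196−0.2796z; -0.6203x+-0.3790y = 0.0054−0.0209z
det = 0.5386;  x = -0.0184+0.2147z,  y = 0.0158+-0.2961z
sphere 1 gives Az²+Bz+C=0 with A=1.1338, B=0.1141, C=-0.1899;  B²−4AC=0.8743;  roots -0.4627, 0.3620;  negative root z = -0.4627
x = -0.1177, y = 0.1528

(-0.1177, 0.1528, -0.4627)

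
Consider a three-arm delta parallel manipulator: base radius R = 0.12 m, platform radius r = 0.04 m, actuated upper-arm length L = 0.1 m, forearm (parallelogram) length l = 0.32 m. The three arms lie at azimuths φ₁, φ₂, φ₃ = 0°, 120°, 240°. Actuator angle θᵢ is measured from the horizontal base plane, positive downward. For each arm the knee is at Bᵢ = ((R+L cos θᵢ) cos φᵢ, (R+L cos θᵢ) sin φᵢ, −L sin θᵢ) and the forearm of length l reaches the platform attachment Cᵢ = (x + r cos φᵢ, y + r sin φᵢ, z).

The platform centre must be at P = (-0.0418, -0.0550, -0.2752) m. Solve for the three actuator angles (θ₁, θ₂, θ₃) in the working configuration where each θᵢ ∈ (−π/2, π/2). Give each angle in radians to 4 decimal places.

arm 1 (φ=0.0°): x'=-0.0418, y'=-0.0550
  e−x'=0.1218;  (l²−L²−(e−x')²−y'²−z²)/2L = -0.0060
  θ1 = atan2(B,A) + arccos(C/0.3009) = 0.4365
φ2=120.0° → target in arm frame (-0.0267, 0.0637)
  e−x'=0.1067;  (l²−L²−(e−x')²−y'²−z²)/2L = 0.0061
  θ2 = atan2(B,A) + arccos(C/0.2952) = 0.3494
rotate P by −φ3: (0.0685, -0.0087, -0.2752)
  A=0.0115, B=-0.2752, C=(l²−L²−A²−y'²−z²)/(2L)=0.0823
  γ=atan2(-0.2752,0.0115)=-1.5291;  ψ=arccos(0.2988)=1.2674;  θ3=γ+ψ≈-0.2617

θ₁ = 0.4365, θ₂ = 0.3494, θ₃ = -0.2617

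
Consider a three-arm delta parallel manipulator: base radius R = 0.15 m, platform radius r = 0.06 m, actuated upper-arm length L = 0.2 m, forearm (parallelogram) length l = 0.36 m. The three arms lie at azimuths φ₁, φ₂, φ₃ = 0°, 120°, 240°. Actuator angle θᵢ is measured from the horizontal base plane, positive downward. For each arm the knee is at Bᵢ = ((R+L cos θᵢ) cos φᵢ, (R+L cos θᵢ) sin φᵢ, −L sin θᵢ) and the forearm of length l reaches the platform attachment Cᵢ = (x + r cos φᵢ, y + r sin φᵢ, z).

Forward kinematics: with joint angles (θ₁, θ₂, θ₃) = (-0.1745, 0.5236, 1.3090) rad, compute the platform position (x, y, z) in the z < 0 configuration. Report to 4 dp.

arm 1 at φ=0.0°: (R−r)+L cos θ1 = 0.2870;  S1 = (0.2870, 0.0000, 0.0347)
φ2=120.0°: virtual centre (-0.1316, 0.2279, -0.1000), radius l
φ3=240.0°: virtual centre (-0.0709, -0.1228, -0.1932), radius l
subtract pairs → two planes through P
linear system: -0.8371x+0.4559y = -0.0043−-0.2694z; -0.7157x+-0.2455y = -0.0261−-0.4558z
Cramer: x(z) = 0.0244-0.5151z;  y(z) = 0.0354-0.3549z
quadratic in z: (1.3913)z²+(0.1760)z+(-0.0582)=0, √Δ=0.5957 → z ∈ {-0.2773, 0.1508}; z = -0.2773 (taking z<0)
x = 0.1672, y = 0.1338

(0.1672, 0.1338, -0.2773)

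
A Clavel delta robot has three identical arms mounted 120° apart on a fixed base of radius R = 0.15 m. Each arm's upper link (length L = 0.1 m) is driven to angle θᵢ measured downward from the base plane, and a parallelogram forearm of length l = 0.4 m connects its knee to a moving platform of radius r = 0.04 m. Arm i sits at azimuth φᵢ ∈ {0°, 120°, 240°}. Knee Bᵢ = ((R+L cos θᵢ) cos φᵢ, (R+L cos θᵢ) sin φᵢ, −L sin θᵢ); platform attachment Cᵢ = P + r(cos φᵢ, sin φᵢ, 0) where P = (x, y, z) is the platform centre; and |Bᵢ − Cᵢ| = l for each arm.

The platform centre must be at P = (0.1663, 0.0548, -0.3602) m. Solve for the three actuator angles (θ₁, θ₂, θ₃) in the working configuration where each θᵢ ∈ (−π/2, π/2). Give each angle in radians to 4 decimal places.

θ₁ = -0.3494, θ₂ = 0.7857, θ₃ = 1.2217

rotate P by −φ1: (0.1663, 0.0548, -0.3602)
  A=-0.0563, B=-0.3602, C=(l²−L²−A²−y'²−z²)/(2L)=0.0704
  γ=atan2(-0.3602,-0.0563)=-1.7258;  ψ=arccos(0.1931)=1.3764;  θ1=γ+ψ≈-0.3494
rotate P by −φ2: (-0.0357, -0.1714, -0.3602)
  A=0.1457, B=-0.3602, C=(l²−L²−A²−y'²−z²)/(2L)=-0.1518
  θ2 = atan2(B,A) + arccos(C/0.3885) = 0.7857
arm 3 (φ=240.0°): x'=-0.1306, y'=0.1166
  e−x'=0.2406;  (l²−L²−(e−x')²−y'²−z²)/2L = -0.2562
  θ3 = atan2(B,A) + arccos(C/0.4332) = 1.2217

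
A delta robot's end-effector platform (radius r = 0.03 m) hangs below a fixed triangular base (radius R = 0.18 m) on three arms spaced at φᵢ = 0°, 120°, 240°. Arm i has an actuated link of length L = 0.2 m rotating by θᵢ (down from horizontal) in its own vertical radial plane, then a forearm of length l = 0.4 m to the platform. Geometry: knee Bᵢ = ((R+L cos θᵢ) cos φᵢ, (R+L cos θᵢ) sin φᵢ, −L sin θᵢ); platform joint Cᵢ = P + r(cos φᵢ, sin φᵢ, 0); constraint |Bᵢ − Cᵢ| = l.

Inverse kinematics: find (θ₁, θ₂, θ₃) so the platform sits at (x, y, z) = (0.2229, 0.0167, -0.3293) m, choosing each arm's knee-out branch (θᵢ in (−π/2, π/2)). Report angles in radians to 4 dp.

arm 1 (φ=0.0°): x'=0.2229, y'=0.0167
  e−x'=-0.0729;  (l²−L²−(e−x')²−y'²−z²)/2L = 0.0149
  θ1 = atan2(B,A) + arccos(C/0.3373) = -0.2621
arm 2 (φ=120.0°): x'=-0.0970, y'=-0.2014
  e−x'=0.2470;  (l²−L²−(e−x')²−y'²−z²)/2L = -0.2250
  √(A²+B²)=0.4116;  θ2 = -0.9273+2.1491 ≈ 1.2218
rotate P by −φ3: (-0.1259, 0.1847, -0.3293)
  A cos θ + B sin θ = C:  0.2759·cos θ + -0.3293·sin θ = -0.2467
  θ3 = atan2(B,A) + arccos(C/0.4296) = 1.3091

θ₁ = -0.2621, θ₂ = 1.2218, θ₃ = 1.3091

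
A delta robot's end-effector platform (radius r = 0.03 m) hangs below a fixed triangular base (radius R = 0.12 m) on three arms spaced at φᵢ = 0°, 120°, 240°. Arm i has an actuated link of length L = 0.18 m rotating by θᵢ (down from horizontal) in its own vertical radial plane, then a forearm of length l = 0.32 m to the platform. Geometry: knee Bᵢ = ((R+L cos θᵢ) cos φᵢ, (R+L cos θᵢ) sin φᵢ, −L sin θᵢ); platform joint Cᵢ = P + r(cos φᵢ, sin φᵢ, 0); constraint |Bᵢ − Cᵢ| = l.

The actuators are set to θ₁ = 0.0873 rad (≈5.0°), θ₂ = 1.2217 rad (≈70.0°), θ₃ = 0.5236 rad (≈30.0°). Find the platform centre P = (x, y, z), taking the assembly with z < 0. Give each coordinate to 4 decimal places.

(0.1138, -0.1036, -0.2755)

φ1=0.0°: virtual centre (0.2693, 0.0000, -0.0157), radius l
S2 = (0.1516·cos120.0°, 0.1516·sin120.0°, -0.1691) = (-0.0758, 0.1313, -0.1691)
φ3=240.0°: virtual centre (-0.1229, -0.2129, -0.0900), radius l
eliminate P² terms by subtracting sphere 1 from 2 and 3
[-0.6902 0.2625 -0.3069]·P = -0.0212;  [-0.7845 -0.4259 -0.1486]·P = -0.0042
det = 0.4999;  x = 0.0203+-0.3395z,  y = -0.0274+0.2764z
sphere 1 gives Az²+Bz+C=0 with A=1.1917, B=0.1853, C=-0.0394;  B²−4AC=0.2220;  roots -0.2755, 0.1200;  negative root z = -0.2755
x = 0.1138, y = -0.1036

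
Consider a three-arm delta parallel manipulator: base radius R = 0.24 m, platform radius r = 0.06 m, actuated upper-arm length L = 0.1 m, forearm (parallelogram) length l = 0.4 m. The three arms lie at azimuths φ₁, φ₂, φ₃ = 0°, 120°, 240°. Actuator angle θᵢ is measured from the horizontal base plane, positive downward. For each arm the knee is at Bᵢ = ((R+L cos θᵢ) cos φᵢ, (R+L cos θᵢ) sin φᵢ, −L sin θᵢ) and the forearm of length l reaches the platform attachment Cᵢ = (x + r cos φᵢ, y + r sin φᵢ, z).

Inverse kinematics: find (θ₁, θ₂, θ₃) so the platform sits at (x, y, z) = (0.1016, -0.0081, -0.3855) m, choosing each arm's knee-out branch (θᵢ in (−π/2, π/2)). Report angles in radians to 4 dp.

φ1=0.0° → target in arm frame (0.1016, -0.0081)
  A cos θ + B sin θ = C:  0.0784·cos θ + -0.3855·sin θ = -0.0241
  γ=atan2(-0.3855,0.0784)=-1.3702;  ψ=arccos(-0.0613)=1.6321;  θ1=γ+ψ≈0.2620
φ2=120.0° → target in arm frame (-0.0578, -0.0839)
  e−x'=0.2378;  (l²−L²−(e−x')²−y'²−z²)/2L = -0.3111
  √(A²+B²)=0.4530;  θ2 = -1.0180+2.3278 ≈ 1.3097
φ3=240.0° → target in arm frame (-0.0438, 0.0920)
  A=0.2238, B=-0.3855, C=(l²−L²−A²−y'²−z²)/(2L)=-0.2858
  θ3 = atan2(B,A) + arccos(C/0.4457) = 1.2220

θ₁ = 0.2620, θ₂ = 1.3097, θ₃ = 1.2220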